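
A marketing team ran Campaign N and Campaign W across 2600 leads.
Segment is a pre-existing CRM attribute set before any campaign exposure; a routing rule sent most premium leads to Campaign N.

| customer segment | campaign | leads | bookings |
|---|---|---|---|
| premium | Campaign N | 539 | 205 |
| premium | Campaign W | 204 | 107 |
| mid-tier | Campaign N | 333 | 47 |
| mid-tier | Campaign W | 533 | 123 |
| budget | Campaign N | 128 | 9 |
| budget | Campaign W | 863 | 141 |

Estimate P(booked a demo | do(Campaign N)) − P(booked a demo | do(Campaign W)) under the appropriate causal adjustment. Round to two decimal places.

Within every customer segment level Campaign W has the higher rate, yet pooled Campaign N does — Simpson's reversal.
Since customer segment is a pre-existing factor (not a product of the campaign) and it affects the outcome on its own, it is a confounder. The stratified rates, not the pooled rate, identify the causal effect.
Adjusting over the population distribution of customer segment: 0.286·(0.380−0.525) + 0.333·(0.141−0.231) + 0.381·(0.070−0.163) = -0.107.

-0.11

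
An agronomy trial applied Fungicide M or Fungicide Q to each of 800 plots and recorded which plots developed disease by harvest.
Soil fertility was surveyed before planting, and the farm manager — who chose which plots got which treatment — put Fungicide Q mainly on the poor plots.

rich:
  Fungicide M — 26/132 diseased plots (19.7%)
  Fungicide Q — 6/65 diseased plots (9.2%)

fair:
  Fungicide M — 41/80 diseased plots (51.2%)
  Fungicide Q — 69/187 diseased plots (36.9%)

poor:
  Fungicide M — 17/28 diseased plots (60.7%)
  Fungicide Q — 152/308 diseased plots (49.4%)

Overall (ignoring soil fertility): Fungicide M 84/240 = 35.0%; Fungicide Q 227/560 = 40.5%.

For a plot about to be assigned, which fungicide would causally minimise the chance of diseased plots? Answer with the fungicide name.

Soil fertility is set before the fungicide has any effect — it is not caused by the fungicide — and it independently drives the outcome. That makes it a confounder, so the causal comparison is within soil fertility levels.
Within each level — rich: 19.7% vs 9.2%; fair: 51.2% vs 36.9%; poor: 60.7% vs 49.4% — Fungicide Q is lower every time.

Fungicide Q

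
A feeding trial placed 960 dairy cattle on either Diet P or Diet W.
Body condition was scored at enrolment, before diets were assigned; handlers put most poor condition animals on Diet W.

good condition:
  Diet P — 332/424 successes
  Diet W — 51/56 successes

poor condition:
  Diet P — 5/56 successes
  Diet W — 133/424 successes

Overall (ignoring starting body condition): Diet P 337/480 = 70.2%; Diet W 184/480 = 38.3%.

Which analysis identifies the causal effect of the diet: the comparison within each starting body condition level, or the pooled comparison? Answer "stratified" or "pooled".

stratified

The starting body condition-specific comparison favours Diet W throughout, but the pooled figures favour Diet P. The question is whether to condition on starting body condition.
Nothing the diet does changes starting body condition; the imbalance is an allocation artefact. With starting body condition also predicting the outcome, the pooled figure is confounded, and the within-stratum comparison is the causal one.
Within each level — good condition: 78.3% vs 91.1%; poor condition: 8.9% vs 31.4% — Diet W is higher every time.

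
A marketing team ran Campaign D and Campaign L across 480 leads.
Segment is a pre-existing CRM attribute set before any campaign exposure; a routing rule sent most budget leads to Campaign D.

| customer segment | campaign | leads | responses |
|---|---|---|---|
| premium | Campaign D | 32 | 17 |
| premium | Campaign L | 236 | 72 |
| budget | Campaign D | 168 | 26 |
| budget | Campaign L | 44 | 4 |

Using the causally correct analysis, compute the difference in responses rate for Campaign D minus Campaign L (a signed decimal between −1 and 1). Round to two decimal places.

+0.15

The customer segment-specific comparison favours Campaign D throughout, but the pooled figures favour Campaign L. The question is whether to condition on customer segment.
Here customer segment is a common cause — it drives both which campaign a case falls under and the outcome. The crude comparison mixes populations; the stratum-specific rates are the causally relevant ones.
Adjusting over the population distribution of customer segment: 0.558·(0.531−0.305) + 0.442·(0.155−0.091) = +0.154.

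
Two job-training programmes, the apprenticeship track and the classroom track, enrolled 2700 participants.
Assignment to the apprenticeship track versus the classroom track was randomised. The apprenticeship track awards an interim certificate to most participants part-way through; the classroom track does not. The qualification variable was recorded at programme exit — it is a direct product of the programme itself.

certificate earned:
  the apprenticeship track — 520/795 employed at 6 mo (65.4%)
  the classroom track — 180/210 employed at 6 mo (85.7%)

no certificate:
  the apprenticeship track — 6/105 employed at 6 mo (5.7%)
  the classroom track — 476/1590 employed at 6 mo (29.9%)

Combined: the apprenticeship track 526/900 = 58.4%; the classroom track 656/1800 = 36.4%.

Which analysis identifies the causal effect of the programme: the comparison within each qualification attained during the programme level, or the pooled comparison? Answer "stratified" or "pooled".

pooled

Stratifying would compare programmes among participants the programmes themselves sorted into qualification attained during the programme groups — a form of selection on an intermediate. The unconditioned pooled rates give the total causal effect.
Pooled: the apprenticeship track 58.4% vs the classroom track 36.4%; the apprenticeship track is higher overall.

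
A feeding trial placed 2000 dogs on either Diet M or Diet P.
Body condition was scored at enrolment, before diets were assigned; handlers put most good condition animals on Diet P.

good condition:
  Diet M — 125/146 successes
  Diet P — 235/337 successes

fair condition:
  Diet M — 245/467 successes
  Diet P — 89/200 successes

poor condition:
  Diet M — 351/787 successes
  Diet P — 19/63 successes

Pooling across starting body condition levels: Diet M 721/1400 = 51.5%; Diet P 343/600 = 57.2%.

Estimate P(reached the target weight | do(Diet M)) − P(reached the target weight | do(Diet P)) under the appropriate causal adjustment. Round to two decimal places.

Here starting body condition is a common cause — it drives both which diet a case falls under and the outcome. The crude comparison mixes populations; the stratum-specific rates are the causally relevant ones.
Adjusting over the population distribution of starting body condition: 0.241·(0.856−0.697) + 0.334·(0.525−0.445) + 0.425·(0.446−0.302) = +0.126.

+0.13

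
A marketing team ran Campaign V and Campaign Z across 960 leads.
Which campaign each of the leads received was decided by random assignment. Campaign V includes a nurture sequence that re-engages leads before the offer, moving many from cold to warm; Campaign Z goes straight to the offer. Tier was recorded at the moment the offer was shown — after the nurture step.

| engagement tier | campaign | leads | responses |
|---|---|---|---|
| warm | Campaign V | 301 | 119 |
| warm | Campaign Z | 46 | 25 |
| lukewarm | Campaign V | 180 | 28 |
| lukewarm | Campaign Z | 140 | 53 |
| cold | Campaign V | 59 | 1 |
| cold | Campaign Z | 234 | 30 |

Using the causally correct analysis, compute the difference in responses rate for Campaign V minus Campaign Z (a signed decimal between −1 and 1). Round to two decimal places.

+0.02

Campaign Z is higher inside every engagement tier stratum but Campaign V is higher in aggregate. Whether to stratify depends on how engagement tier relates to the campaign.
The distribution of engagement tier is itself part of what the campaign does — it is an intermediate outcome. Holding it fixed would remove that part of the effect; the total effect is the pooled difference.
The causal difference is the pooled difference: 0.274 − 0.257 = +0.017.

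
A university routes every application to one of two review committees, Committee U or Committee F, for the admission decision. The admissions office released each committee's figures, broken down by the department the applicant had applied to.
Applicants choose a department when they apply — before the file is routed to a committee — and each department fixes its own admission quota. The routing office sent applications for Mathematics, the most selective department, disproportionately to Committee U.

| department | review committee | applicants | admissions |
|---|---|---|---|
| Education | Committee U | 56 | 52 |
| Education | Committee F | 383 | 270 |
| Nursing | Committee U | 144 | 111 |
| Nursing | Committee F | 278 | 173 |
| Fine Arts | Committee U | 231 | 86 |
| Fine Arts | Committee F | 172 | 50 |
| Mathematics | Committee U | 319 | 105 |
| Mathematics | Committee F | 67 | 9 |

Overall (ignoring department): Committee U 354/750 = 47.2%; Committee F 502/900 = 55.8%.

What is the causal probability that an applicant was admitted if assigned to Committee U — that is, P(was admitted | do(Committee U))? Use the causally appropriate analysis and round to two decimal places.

Within every department level Committee U has the higher rate, yet pooled Committee F does — Simpson's reversal.
Department satisfies the back-door criterion: it is not a descendant of the review committee, and it blocks the spurious path from review committee to outcome. Adjusting for it (i.e., using the within-department rates) gives the causal effect.
Standardising Committee U to the population department mix: 0.266·52/56 + 0.256·111/144 + 0.244·86/231 + 0.234·105/319 = 0.612.

0.61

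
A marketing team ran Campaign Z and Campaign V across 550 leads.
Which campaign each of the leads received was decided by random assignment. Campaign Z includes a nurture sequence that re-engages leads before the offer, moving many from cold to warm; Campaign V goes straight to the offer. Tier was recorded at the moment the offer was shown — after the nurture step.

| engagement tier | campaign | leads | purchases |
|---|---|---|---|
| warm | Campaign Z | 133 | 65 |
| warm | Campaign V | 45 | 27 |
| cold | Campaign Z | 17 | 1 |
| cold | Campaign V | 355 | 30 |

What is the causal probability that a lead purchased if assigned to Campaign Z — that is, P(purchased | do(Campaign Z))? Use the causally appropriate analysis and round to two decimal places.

0.44

Within every engagement tier level Campaign V has the higher rate, yet pooled Campaign Z does — Simpson's reversal.
Engagement tier is downstream of the campaign. One should not condition on a consequence of treatment, so the overall rates are the right comparison.
So P(outcome | do(Campaign Z)) is just the pooled rate for Campaign Z: 66/150 = 0.440.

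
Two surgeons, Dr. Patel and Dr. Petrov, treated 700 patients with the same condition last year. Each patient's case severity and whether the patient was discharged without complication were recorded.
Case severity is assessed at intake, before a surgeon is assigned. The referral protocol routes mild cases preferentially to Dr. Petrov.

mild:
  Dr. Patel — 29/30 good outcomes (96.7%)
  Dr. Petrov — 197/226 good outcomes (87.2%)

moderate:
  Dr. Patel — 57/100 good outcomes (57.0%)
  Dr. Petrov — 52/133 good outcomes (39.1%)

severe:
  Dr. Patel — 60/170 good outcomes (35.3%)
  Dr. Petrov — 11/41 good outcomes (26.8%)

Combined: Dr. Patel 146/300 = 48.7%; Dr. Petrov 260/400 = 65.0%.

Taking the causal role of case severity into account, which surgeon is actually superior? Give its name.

The stratified and pooled comparisons disagree (Dr. Patel wins within each case severity; Dr. Petrov wins overall), so the answer turns on the causal role of case severity.
The imbalance in case severity arose from how patients were allocated, not from anything the surgeon did; and case severity independently affects the outcome. The pooled gap is confounded — condition on case severity.
Within each level — mild: 96.7% vs 87.2%; moderate: 57.0% vs 39.1%; severe: 35.3% vs 26.8% — Dr. Patel is higher every time.

Dr. Patel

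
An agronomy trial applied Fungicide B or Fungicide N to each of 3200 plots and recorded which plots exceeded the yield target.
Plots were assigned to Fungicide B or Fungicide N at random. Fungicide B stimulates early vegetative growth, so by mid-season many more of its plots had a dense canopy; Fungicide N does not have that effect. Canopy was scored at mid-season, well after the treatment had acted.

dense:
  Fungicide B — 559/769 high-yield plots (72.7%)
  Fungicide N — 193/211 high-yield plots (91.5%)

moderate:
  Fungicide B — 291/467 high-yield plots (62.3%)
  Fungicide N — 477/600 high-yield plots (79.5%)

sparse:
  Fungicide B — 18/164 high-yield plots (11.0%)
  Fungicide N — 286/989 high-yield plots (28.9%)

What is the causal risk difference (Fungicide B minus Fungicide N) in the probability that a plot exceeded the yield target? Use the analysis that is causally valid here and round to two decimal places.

Mid-season canopy here is a post-treatment variable shaped by the fungicide; conditioning on it would introduce bias rather than remove it. The overall comparison is the causal one.
The causal difference is the pooled difference: 0.620 − 0.531 = +0.089.

+0.09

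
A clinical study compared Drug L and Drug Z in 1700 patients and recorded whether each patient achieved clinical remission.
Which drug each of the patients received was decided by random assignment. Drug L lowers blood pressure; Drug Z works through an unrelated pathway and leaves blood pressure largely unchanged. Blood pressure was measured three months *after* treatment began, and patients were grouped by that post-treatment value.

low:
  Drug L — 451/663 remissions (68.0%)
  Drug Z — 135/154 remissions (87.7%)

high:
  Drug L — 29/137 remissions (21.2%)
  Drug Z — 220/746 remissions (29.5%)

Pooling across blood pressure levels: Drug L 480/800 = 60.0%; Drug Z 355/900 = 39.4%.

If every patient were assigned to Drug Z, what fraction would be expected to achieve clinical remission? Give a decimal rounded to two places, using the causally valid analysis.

Because the drug influences blood pressure, blood pressure is a post-treatment mediator, not a confounder. Stratifying on it would bias the estimate; the causal effect is the crude pooled difference.
So P(outcome | do(Drug Z)) is just the pooled rate for Drug Z: 355/900 = 0.394.

0.39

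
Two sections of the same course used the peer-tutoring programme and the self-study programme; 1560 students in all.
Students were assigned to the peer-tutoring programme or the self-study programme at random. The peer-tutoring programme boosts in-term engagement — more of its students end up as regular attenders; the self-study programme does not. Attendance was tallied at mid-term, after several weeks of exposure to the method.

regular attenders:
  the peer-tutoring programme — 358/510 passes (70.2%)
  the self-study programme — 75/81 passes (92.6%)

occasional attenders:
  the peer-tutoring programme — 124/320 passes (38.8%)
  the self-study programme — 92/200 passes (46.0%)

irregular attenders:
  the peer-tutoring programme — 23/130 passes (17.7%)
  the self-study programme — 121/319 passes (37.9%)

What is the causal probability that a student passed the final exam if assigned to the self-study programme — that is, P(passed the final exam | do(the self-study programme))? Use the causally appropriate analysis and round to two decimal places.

Mid-term attendance is recorded after the teaching method and is itself shifted by it — it sits on the causal path from teaching method to outcome. Conditioning on a mediator would strip out part of the effect we want; the pooled comparison gives the total causal effect.
So P(outcome | do(the self-study programme)) is just the pooled rate for the self-study programme: 288/600 = 0.480.

0.48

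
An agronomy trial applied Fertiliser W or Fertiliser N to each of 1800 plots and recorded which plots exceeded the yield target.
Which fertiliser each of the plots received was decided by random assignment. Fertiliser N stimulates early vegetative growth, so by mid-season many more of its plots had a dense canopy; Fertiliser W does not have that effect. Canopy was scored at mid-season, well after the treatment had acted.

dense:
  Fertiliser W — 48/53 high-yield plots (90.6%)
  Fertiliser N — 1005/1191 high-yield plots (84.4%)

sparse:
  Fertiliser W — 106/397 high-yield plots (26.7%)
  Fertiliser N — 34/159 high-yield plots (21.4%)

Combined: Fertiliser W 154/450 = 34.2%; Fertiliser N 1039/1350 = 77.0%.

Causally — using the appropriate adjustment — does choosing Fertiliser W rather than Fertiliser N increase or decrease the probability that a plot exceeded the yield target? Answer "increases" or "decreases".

Fertiliser W is higher inside every mid-season canopy stratum but Fertiliser N is higher in aggregate. Whether to stratify depends on how mid-season canopy relates to the fertiliser.
Stratifying would compare fertilisers among plots the fertilisers themselves sorted into mid-season canopy groups — a form of selection on an intermediate. The unconditioned pooled rates give the total causal effect.
Pooled: Fertiliser W 34.2% vs Fertiliser N 77.0%; Fertiliser N is higher overall.

decreases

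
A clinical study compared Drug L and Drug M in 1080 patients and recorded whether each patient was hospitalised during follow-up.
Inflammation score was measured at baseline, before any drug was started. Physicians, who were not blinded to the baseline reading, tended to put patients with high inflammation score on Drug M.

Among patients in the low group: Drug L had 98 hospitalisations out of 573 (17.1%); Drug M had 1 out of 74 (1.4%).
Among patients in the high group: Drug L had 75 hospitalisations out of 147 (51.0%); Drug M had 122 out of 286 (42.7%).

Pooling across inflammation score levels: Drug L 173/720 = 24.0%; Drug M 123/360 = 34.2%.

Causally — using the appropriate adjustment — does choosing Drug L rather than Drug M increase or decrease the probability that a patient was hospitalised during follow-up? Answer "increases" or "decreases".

Within every inflammation score level Drug M has the lower rate, yet pooled Drug L does — Simpson's reversal.
Inflammation score satisfies the back-door criterion: it is not a descendant of the drug, and it blocks the spurious path from drug to outcome. Adjusting for it (i.e., using the within-inflammation score rates) gives the causal effect.
Within each level — low: 17.1% vs 1.4%; high: 51.0% vs 42.7% — Drug M is lower every time.

increases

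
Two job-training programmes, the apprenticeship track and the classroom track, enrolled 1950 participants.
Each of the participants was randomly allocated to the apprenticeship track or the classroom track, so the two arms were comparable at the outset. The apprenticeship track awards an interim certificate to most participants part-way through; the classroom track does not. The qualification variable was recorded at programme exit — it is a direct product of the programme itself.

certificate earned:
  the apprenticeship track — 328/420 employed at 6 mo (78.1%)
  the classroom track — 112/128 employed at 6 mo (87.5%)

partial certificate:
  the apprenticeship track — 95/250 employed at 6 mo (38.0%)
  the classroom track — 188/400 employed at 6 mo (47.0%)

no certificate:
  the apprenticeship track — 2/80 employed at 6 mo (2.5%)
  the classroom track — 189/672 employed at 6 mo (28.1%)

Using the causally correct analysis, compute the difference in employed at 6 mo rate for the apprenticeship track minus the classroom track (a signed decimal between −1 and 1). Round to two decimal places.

The stratified and pooled comparisons disagree (the classroom track wins within each qualification attained during the programme; the apprenticeship track wins overall), so the answer turns on the causal role of qualification attained during the programme.
Qualification attained during the programme is downstream of the programme. One should not condition on a consequence of treatment, so the overall rates are the right comparison.
The causal difference is the pooled difference: 0.567 − 0.407 = +0.159.

+0.16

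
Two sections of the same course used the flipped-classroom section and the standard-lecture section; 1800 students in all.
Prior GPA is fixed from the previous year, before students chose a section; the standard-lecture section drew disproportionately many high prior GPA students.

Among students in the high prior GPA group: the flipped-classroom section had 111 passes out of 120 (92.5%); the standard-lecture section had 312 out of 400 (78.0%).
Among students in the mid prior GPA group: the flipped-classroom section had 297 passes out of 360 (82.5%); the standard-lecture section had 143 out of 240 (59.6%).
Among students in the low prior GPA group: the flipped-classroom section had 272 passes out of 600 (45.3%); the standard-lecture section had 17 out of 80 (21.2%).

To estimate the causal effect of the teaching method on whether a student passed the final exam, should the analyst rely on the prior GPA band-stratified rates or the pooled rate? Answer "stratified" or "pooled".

stratified

The stratified and pooled comparisons disagree (the flipped-classroom section wins within each prior GPA band; the standard-lecture section wins overall), so the answer turns on the causal role of prior GPA band.
Prior GPA band satisfies the back-door criterion: it is not a descendant of the teaching method, and it blocks the spurious path from teaching method to outcome. Adjusting for it (i.e., using the within-prior GPA band rates) gives the causal effect.
Within each level — high prior GPA: 92.5% vs 78.0%; mid prior GPA: 82.5% vs 59.6%; low prior GPA: 45.3% vs 21.2% — the flipped-classroom section is higher every time.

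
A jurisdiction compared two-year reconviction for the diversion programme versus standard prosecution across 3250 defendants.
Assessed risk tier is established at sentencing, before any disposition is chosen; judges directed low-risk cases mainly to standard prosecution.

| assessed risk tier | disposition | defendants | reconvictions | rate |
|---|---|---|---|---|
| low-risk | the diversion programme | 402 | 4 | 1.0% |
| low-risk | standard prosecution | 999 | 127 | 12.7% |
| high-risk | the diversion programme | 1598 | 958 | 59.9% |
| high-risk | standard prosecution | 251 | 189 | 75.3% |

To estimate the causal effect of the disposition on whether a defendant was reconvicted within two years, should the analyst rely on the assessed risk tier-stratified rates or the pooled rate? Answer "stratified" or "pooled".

Here assessed risk tier is a common cause — it drives both which disposition a case falls under and the outcome. The crude comparison mixes populations; the stratum-specific rates are the causally relevant ones.
Within each level — low-risk: 1.0% vs 12.7%; high-risk: 59.9% vs 75.3% — the diversion programme is lower every time.

stratified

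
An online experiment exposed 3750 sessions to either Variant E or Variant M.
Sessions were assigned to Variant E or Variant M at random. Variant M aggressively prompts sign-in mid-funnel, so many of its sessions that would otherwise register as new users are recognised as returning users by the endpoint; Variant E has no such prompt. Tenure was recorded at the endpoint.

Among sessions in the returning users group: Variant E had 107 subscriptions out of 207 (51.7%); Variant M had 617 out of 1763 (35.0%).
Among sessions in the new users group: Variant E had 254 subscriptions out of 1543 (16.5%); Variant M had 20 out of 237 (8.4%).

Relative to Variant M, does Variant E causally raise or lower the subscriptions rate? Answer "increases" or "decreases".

decreases

Variant E is higher inside every user tenure stratum but Variant M is higher in aggregate. Whether to stratify depends on how user tenure relates to the variant.
User tenure lies on the pathway variant → user tenure → outcome, so adjusting for it blocks the indirect effect. For the total causal effect of variant, use the unadjusted pooled rates.
Pooled: Variant E 20.6% vs Variant M 31.9%; Variant M is higher overall.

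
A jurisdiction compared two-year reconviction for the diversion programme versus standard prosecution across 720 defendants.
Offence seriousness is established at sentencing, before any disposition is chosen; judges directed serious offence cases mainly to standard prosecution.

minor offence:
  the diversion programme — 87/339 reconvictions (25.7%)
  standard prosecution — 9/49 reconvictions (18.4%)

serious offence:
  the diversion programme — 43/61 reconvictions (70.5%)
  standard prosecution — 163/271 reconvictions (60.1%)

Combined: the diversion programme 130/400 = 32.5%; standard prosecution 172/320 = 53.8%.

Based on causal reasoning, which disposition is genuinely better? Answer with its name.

standard prosecution

Nothing the disposition does changes offence seriousness; the imbalance is an allocation artefact. With offence seriousness also predicting the outcome, the pooled figure is confounded, and the within-stratum comparison is the causal one.
Within each level — minor offence: 25.7% vs 18.4%; serious offence: 70.5% vs 60.1% — standard prosecution is lower every time.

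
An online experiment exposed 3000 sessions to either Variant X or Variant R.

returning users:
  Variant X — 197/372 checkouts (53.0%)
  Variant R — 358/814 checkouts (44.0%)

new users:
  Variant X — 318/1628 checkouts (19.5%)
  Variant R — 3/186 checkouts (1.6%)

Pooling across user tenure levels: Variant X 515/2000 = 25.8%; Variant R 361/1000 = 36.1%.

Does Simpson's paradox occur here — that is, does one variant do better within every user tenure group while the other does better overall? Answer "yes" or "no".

Within each user tenure level (returning users 53.0% vs 44.0%; new users 19.5% vs 1.6%), Variant X has the higher rate every time. Pooled: 25.8% vs 36.1% — Variant R has the higher rate overall. The two comparisons disagree.

yes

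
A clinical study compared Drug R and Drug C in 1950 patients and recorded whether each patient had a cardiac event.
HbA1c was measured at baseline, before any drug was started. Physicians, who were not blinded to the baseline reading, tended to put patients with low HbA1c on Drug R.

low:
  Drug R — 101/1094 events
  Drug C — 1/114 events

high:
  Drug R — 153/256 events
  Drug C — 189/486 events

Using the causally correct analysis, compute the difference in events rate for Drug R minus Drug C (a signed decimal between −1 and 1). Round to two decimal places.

+0.13

The HbA1c-specific comparison favours Drug C throughout, but the pooled figures favour Drug R. The question is whether to condition on HbA1c.
HbA1c differs across drugs for reasons unrelated to any effect of the drug itself, and it separately predicts the outcome — a classic confounder. We must compare within HbA1c levels.
Adjusting over the population distribution of HbA1c: 0.619·(0.092−0.009) + 0.381·(0.598−0.389) = +0.131.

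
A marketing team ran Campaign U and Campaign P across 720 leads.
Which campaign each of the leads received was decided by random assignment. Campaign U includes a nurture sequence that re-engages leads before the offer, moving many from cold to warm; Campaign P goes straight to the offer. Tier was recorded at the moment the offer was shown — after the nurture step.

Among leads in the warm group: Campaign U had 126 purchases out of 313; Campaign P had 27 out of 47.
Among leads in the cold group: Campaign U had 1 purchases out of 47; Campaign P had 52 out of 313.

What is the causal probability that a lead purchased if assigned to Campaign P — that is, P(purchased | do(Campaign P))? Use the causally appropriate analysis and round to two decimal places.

Campaign P is higher inside every engagement tier stratum but Campaign U is higher in aggregate. Whether to stratify depends on how engagement tier relates to the campaign.
Engagement tier lies on the pathway campaign → engagement tier → outcome, so adjusting for it blocks the indirect effect. For the total causal effect of campaign, use the unadjusted pooled rates.
So P(outcome | do(Campaign P)) is just the pooled rate for Campaign P: 79/360 = 0.219.

0.22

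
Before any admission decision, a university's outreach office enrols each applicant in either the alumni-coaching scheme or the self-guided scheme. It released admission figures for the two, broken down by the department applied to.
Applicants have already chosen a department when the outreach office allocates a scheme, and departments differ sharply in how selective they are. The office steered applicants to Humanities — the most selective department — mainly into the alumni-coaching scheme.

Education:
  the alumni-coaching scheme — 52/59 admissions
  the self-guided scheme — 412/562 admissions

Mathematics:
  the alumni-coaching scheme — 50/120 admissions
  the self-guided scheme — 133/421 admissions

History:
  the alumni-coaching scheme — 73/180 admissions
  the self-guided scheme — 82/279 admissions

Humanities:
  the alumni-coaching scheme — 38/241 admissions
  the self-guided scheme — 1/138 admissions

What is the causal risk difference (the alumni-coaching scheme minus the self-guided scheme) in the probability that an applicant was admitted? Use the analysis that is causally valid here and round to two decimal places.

+0.13

Department differs across outreach schemes for reasons unrelated to any effect of the outreach scheme itself, and it separately predicts the outcome — a classic confounder. We must compare within department levels.
Adjusting over the population distribution of department: 0.310·(0.881−0.733) + 0.271·(0.417−0.316) + 0.230·(0.406−0.294) + 0.190·(0.158−0.007) = +0.127.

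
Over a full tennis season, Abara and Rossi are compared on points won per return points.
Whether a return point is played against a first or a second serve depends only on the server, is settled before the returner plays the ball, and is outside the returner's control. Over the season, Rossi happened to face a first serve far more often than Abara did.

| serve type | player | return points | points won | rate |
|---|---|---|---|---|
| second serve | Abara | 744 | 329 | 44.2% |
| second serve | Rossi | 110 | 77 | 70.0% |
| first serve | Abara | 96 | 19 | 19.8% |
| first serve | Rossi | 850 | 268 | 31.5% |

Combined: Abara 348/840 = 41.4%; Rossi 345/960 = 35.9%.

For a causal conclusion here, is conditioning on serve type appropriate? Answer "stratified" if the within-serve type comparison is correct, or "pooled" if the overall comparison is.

Within every serve type level Rossi has the higher rate, yet pooled Abara does — Simpson's reversal.
Serve type differs across players for reasons unrelated to any effect of the player itself, and it separately predicts the outcome — a classic confounder. We must compare within serve type levels.
Within each level — second serve: 44.2% vs 70.0%; first serve: 19.8% vs 31.5% — Rossi is higher every time.

stratified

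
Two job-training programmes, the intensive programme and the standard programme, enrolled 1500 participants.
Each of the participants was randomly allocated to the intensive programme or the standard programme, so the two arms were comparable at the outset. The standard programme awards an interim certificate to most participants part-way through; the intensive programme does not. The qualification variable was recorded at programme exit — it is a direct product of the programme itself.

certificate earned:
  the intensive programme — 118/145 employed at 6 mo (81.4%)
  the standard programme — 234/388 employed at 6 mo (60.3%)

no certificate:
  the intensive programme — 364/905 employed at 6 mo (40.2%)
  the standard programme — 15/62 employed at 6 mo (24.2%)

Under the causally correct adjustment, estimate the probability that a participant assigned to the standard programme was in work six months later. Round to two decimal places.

0.55

Within every qualification attained during the programme level the intensive programme has the higher rate, yet pooled the standard programme does — Simpson's reversal.
The distribution of qualification attained during the programme is itself part of what the programme does — it is an intermediate outcome. Holding it fixed would remove that part of the effect; the total effect is the pooled difference.
So P(outcome | do(the standard programme)) is just the pooled rate for the standard programme: 249/450 = 0.553.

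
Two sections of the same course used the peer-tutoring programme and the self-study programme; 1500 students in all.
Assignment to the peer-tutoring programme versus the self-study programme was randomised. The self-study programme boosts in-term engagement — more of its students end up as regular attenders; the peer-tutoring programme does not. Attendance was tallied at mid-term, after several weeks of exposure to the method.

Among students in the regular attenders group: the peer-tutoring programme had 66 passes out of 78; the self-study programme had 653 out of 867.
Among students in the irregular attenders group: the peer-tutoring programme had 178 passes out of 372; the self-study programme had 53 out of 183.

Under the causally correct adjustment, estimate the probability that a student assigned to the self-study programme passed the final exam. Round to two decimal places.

0.67

Mid-term attendance is recorded after the teaching method and is itself shifted by it — it sits on the causal path from teaching method to outcome. Conditioning on a mediator would strip out part of the effect we want; the pooled comparison gives the total causal effect.
So P(outcome | do(the self-study programme)) is just the pooled rate for the self-study programme: 706/1050 = 0.672.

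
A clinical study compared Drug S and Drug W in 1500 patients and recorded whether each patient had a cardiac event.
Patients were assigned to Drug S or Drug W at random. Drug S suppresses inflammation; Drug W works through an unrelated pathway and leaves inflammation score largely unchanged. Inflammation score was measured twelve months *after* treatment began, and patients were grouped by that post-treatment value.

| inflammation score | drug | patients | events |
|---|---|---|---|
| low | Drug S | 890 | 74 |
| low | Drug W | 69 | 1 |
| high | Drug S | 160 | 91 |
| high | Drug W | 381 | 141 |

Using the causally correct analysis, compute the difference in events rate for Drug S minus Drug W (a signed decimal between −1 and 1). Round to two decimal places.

-0.16

The stratified and pooled comparisons disagree (Drug W wins within each inflammation score; Drug S wins overall), so the answer turns on the causal role of inflammation score.
Inflammation score is recorded after the drug and is itself shifted by it — it sits on the causal path from drug to outcome. Conditioning on a mediator would strip out part of the effect we want; the pooled comparison gives the total causal effect.
The causal difference is the pooled difference: 0.157 − 0.316 = -0.158.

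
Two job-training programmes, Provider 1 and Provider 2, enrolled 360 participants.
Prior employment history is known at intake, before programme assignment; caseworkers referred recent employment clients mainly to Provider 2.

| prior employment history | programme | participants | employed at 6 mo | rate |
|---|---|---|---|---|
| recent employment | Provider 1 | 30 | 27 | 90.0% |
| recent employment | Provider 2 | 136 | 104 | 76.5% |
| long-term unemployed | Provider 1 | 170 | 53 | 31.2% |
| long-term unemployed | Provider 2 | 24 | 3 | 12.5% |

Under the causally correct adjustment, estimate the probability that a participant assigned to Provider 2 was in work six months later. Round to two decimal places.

0.42

Nothing the programme does changes prior employment history; the imbalance is an allocation artefact. With prior employment history also predicting the outcome, the pooled figure is confounded, and the within-stratum comparison is the causal one.
Standardising Provider 2 to the population prior employment history mix: 0.461·104/136 + 0.539·3/24 = 0.420.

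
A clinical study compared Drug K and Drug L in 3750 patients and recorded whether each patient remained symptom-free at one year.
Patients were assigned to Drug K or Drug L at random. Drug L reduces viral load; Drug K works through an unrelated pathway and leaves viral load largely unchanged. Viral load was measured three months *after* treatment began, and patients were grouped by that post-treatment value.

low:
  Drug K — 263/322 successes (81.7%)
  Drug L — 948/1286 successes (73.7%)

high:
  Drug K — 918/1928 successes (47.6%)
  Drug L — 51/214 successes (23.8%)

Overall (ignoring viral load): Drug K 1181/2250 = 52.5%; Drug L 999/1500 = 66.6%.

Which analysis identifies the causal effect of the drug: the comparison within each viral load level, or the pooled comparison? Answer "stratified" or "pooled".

Drug K is higher inside every viral load stratum but Drug L is higher in aggregate. Whether to stratify depends on how viral load relates to the drug.
Stratifying would compare drugs among patients the drugs themselves sorted into viral load groups — a form of selection on an intermediate. The unconditioned pooled rates give the total causal effect.
Pooled: Drug K 52.5% vs Drug L 66.6%; Drug L is higher overall.

pooled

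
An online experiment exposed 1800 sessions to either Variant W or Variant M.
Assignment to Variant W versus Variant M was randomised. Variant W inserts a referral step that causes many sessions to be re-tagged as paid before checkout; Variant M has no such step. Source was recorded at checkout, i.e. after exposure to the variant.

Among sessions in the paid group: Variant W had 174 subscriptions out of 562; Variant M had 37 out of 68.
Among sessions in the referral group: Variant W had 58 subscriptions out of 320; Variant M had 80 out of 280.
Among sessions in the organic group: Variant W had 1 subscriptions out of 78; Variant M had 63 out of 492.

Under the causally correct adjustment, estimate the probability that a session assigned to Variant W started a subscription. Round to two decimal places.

The stratified and pooled comparisons disagree (Variant M wins within each traffic source; Variant W wins overall), so the answer turns on the causal role of traffic source.
Traffic source is downstream of the variant. One should not condition on a consequence of treatment, so the overall rates are the right comparison.
So P(outcome | do(Variant W)) is just the pooled rate for Variant W: 233/960 = 0.243.

0.24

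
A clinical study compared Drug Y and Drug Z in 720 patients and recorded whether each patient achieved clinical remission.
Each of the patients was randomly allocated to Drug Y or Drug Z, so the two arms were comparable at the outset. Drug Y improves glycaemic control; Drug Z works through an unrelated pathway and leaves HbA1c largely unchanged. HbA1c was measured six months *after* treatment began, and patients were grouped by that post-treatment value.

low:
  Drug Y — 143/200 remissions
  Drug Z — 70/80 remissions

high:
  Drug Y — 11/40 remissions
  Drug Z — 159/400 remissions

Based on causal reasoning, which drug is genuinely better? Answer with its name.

The HbA1c-specific comparison favours Drug Z throughout, but the pooled figures favour Drug Y. The question is whether to condition on HbA1c.
HbA1c is downstream of the drug. One should not condition on a consequence of treatment, so the overall rates are the right comparison.
Pooled: Drug Y 64.2% vs Drug Z 47.7%; Drug Y is higher overall.

Drug Y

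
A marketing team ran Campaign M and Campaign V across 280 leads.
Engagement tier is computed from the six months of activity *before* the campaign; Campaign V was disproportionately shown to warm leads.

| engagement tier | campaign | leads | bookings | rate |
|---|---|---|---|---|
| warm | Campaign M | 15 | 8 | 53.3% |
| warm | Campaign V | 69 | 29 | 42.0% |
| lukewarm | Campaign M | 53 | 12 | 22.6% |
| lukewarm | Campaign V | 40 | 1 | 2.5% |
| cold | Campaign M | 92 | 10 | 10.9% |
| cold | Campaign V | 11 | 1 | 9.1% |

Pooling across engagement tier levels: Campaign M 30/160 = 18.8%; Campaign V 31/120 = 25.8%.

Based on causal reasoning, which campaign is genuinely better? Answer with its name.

The engagement tier-specific comparison favours Campaign M throughout, but the pooled figures favour Campaign V. The question is whether to condition on engagement tier.
The imbalance in engagement tier arose from how leads were allocated, not from anything the campaign did; and engagement tier independently affects the outcome. The pooled gap is confounded — condition on engagement tier.
Within each level — warm: 53.3% vs 42.0%; lukewarm: 22.6% vs 2.5%; cold: 10.9% vs 9.1% — Campaign M is higher every time.

Campaign M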